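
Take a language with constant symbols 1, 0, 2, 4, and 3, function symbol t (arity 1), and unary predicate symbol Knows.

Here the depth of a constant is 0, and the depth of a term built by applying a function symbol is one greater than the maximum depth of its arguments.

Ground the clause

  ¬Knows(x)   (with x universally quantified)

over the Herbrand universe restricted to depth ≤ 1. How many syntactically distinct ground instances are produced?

Ground terms of depth ≤ 1:
  Count level by level. With function symbols t/1, the terms of depth ≤ k are the 5 constants together with each function applied to depth-≤(k−1) tuples, so N_k = 5 + N_{k-1}.
  N_0 = 5
  N_1 = 5 + 5 = 10
  Explicitly: 1, 0, 2, 4, 3, t(1), t(0), t(2), t(4), t(3).
So there are 10 ground terms available for substitution.
The clause has 1 distinct variable (x), which appears in the body. In the free term algebra distinct substitutions yield syntactically distinct ground instances.
Number of ground instances = 10.

10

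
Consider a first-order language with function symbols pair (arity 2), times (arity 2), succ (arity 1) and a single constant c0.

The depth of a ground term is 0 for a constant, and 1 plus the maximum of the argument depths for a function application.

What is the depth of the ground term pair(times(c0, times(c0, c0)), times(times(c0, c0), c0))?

depth(times(c0, c0)) = 1 + max(0, 0) = 1
depth(times(c0, times(c0, c0))) = 1 + max(0, 1) = 2
depth(times(times(c0, c0), c0)) = 1 + max(1, 0) = 2
depth(pair(times(c0, times(c0, c0)), times(times(c0, c0), c0))) = 1 + max(2, 2) = 3

3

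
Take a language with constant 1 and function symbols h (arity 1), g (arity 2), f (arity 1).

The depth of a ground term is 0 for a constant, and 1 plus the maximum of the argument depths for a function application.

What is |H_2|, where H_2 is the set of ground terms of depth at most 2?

If N_k denotes the number of depth-≤k ground terms, the 1 constant gives N_0 = 1, and each function symbol of arity r contributes N_{k-1}^r new terms at level k: N_k = 1 + N_{k-1} + N_{k-1}^2 + N_{k-1}.
N_0 = 1
N_1 = 1 + 1 + 1^2 + 1 = 4
N_2 = 1 + 4 + 4^2 + 4 = 25

25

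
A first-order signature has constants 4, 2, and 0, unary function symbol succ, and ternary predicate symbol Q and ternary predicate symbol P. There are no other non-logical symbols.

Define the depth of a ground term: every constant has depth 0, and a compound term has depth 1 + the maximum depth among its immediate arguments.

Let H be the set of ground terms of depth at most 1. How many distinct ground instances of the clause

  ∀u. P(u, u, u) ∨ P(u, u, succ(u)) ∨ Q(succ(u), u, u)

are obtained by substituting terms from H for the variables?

Ground terms of depth ≤ 1:
  Let N_k = |{terms of depth ≤ k}|. Then N_0 = 3 and N_k = 3 + N_{k-1} for k ≥ 1 (one summand per function symbol, arity giving the exponent).
  N_0 = 3
  N_1 = 3 + 3 = 6
So there are 6 ground terms available for substitution.
The variable u ranges independently over the available ground terms, and distinct assignments produce distinct instances.
Number of ground instances = 6.

6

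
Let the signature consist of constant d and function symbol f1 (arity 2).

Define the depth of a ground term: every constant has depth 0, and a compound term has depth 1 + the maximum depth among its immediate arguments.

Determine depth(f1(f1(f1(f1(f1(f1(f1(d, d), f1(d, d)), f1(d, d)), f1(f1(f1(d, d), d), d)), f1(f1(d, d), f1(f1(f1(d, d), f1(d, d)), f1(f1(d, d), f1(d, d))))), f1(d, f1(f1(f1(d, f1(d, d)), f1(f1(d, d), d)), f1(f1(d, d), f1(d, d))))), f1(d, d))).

depth(f1(d, d)) = 1 + max(0, 0) = 1
depth(f1(f1(d, d), f1(d, d))) = 1 + max(1, 1) = 2
depth(f1(f1(f1(d, d), f1(d, d)), f1(d, d))) = 1 + max(2, 1) = 3
depth(f1(f1(d, d), d)) = 1 + max(1, 0) = 2
depth(f1(f1(f1(d, d), d), d)) = 1 + max(2, 0) = 3
depth(f1(f1(f1(f1(d, d), f1(d, d)), f1(d, d)), f1(f1(f1(d, d), d), d))) = 1 + max(3, 3) = 4
depth(f1(f1(f1(d, d), f1(d, d)), f1(f1(d, d), f1(d, d)))) = 1 + max(2, 2) = 3
depth(f1(f1(d, d), f1(f1(f1(d, d), f1(d, d)), f1(f1(d, d), f1(d, d))))) = 1 + max(1, 3) = 4
depth(f1(f1(f1(f1(f1(d, d), f1(d, d)), f1(d, d)), f1(f1(f1(d, d), d), d)), f1(f1(d, d), f1(f1(f1(d, d), f1(d, d)), f1(f1(d, d), f1(d, d)))))) = 1 + max(4, 4) = 5
depth(f1(d, f1(d, d))) = 1 + max(0, 1) = 2
depth(f1(f1(d, f1(d, d)), f1(f1(d, d), d))) = 1 + max(2, 2) = 3
depth(f1(f1(f1(d, f1(d, d)), f1(f1(d, d), d)), f1(f1(d, d), f1(d, d)))) = 1 + max(3, 2) = 4
depth(f1(d, f1(f1(f1(d, f1(d, d)), f1(f1(d, d), d)), f1(f1(d, d), f1(d, d))))) = 1 + max(0, 4) = 5
depth(f1(f1(f1(f1(f1(f1(d, d), f1(d, d)), f1(d, d)), f1(f1(f1(d, d), d), d)), f1(f1(d, d), f1(f1(f1(d, d), f1(d, d)), f1(f1(d, d), f1(d, d))))), f1(d, f1(f1(f1(d, f1(d, d)), f1(f1(d, d), d)), f1(f1(d, d), f1(d, d)))))) = 1 + max(5, 5) = 6
depth(f1(f1(f1(f1(f1(f1(f1(d, d), f1(d, d)), f1(d, d)), f1(f1(f1(d, d), d), d)), f1(f1(d, d), f1(f1(f1(d, d), f1(d, d)), f1(f1(d, d), f1(d, d))))), f1(d, f1(f1(f1(d, f1(d, d)), f1(f1(d, d), d)), f1(f1(d, d), f1(d, d))))), f1(d, d))) = 1 + max(6, 1) = 7

7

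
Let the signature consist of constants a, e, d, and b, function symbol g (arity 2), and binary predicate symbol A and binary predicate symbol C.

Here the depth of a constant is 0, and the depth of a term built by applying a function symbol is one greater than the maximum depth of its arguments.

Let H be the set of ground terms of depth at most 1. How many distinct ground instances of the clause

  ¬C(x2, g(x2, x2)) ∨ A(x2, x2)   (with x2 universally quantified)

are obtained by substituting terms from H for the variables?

Ground terms of depth ≤ 1:
  Count level by level. With function symbols g/2, the terms of depth ≤ k are the 4 constants together with each function applied to depth-≤(k−1) tuples, so N_k = 4 + N_{k-1}^2.
  N_0 = 4
  N_1 = 4 + 4^2 = 20
So there are 20 ground terms available for substitution.
The body mentions the single quantified variable x2; since ground terms form a free algebra, no two substitutions collapse to the same formula.
Number of ground instances = 20.

20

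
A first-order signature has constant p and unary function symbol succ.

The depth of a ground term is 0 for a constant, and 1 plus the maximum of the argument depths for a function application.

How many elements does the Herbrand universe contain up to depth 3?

4

Count level by level. With function symbols succ/1, the terms of depth ≤ k are the 1 constant together with each function applied to depth-≤(k−1) tuples, so N_k = 1 + N_{k-1}.
N_0 = 1
N_1 = 1 + 1 = 2
N_2 = 1 + 2 = 3
N_3 = 1 + 3 = 4
Explicitly: p, succ(p), succ(succ(p)), succ(succ(succ(p))).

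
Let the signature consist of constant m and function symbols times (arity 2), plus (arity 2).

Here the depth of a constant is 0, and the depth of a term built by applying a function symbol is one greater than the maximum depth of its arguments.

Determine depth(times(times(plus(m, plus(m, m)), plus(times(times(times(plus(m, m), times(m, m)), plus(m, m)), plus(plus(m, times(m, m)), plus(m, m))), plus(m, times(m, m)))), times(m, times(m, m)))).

depth(plus(m, m)) = 1 + max(0, 0) = 1
depth(plus(m, plus(m, m))) = 1 + max(0, 1) = 2
depth(times(m, m)) = 1 + max(0, 0) = 1
depth(times(plus(m, m), times(m, m))) = 1 + max(1, 1) = 2
depth(times(times(plus(m, m), times(m, m)), plus(m, m))) = 1 + max(2, 1) = 3
depth(plus(m, times(m, m))) = 1 + max(0, 1) = 2
depth(plus(plus(m, times(m, m)), plus(m, m))) = 1 + max(2, 1) = 3
depth(times(times(times(plus(m, m), times(m, m)), plus(m, m)), plus(plus(m, times(m, m)), plus(m, m)))) = 1 + max(3, 3) = 4
depth(plus(times(times(times(plus(m, m), times(m, m)), plus(m, m)), plus(plus(m, times(m, m)), plus(m, m))), plus(m, times(m, m)))) = 1 + max(4, 2) = 5
depth(times(plus(m, plus(m, m)), plus(times(times(times(plus(m, m), times(m, m)), plus(m, m)), plus(plus(m, times(m, m)), plus(m, m))), plus(m, times(m, m))))) = 1 + max(2, 5) = 6
depth(times(m, times(m, m))) = 1 + max(0, 1) = 2
depth(times(times(plus(m, plus(m, m)), plus(times(times(times(plus(m, m), times(m, m)), plus(m, m)), plus(plus(m, times(m, m)), plus(m, m))), plus(m, times(m, m)))), times(m, times(m, m)))) = 1 + max(6, 2) = 7

7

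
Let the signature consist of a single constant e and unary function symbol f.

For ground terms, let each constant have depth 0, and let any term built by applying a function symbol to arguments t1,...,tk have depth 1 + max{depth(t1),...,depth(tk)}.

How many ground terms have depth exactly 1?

1

Count level by level. With function symbols f/1, the terms of depth ≤ k are the 1 constant together with each function applied to depth-≤(k−1) tuples, so N_k = 1 + N_{k-1}.
N_0 = 1
N_1 = 1 + 1 = 2
Terms of depth exactly 1: N_1 − N_0 = 2 − 1 = 1.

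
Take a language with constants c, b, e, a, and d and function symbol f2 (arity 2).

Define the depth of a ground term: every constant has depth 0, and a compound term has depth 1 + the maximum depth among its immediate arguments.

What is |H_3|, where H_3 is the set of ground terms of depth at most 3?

Count level by level. With function symbols f2/2, the terms of depth ≤ k are the 5 constants together with each function applied to depth-≤(k−1) tuples, so N_k = 5 + N_{k-1}^2.
N_0 = 5
N_1 = 5 + 5^2 = 30
N_2 = 5 + 30^2 = 905
N_3 = 5 + 905^2 = 819030

819030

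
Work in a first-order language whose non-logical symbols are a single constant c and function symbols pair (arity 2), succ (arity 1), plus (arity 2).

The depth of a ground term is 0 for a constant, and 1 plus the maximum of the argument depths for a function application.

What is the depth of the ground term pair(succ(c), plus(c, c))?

2

depth(succ(c)) = 1 + depth(c) = 1 + 0 = 1
depth(plus(c, c)) = 1 + max(0, 0) = 1
depth(pair(succ(c), plus(c, c))) = 1 + max(1, 1) = 2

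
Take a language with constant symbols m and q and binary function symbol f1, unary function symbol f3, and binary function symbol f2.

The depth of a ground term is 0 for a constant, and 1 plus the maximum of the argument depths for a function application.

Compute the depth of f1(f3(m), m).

2

depth(f3(m)) = 1 + depth(m) = 1 + 0 = 1
depth(f1(f3(m), m)) = 1 + max(1, 0) = 2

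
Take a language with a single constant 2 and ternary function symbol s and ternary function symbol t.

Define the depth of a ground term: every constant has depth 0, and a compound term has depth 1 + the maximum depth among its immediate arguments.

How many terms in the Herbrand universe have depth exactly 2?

If N_k denotes the number of depth-≤k ground terms, the 1 constant gives N_0 = 1, and each function symbol of arity r contributes N_{k-1}^r new terms at level k: N_k = 1 + N_{k-1}^3 + N_{k-1}^3.
N_0 = 1
N_1 = 1 + 1^3 + 1^3 = 3
N_2 = 1 + 3^3 + 3^3 = 55
Terms of depth exactly 2: N_2 − N_1 = 55 − 3 = 52.

52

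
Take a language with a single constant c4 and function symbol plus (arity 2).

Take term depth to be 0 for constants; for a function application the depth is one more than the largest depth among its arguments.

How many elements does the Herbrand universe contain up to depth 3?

Write N_k for the number of ground terms of depth ≤ k. A term of depth ≤ k is either a constant or a function symbol applied to arguments of depth ≤ k−1, so N_k = 1 + N_{k-1}^2.
N_0 = 1
N_1 = 1 + 1^2 = 2
N_2 = 1 + 2^2 = 5
N_3 = 1 + 5^2 = 26

26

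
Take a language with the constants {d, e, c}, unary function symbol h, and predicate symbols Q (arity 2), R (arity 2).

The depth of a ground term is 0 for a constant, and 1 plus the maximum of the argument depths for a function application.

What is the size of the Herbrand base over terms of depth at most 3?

First count ground terms of depth ≤ 3.
Let N_k count ground terms of depth at most k. Each non-constant term of depth ≤ k is some function symbol applied to depth-≤(k−1) arguments, giving N_k = 3 + N_{k-1}.
N_0 = 3
N_1 = 3 + 3 = 6
N_2 = 3 + 6 = 9
N_3 = 3 + 9 = 12
So |H| = 12.
A ground atom is a predicate applied to a tuple of terms from H, so the count is the sum over predicates of |H|^arity:
  Q: 12^2 = 144;  R: 12^2 = 144
Total ground atoms: 144 + 144 = 288.

288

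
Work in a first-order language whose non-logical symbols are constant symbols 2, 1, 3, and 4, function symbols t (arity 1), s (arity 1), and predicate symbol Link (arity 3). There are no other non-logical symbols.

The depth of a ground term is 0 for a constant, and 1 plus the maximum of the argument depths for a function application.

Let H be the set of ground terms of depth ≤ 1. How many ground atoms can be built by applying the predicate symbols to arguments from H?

1728

First count ground terms of depth ≤ 1.
Let N_k count ground terms of depth at most k. Each non-constant term of depth ≤ k is some function symbol applied to depth-≤(k−1) arguments, giving N_k = 4 + N_{k-1} + N_{k-1}.
N_0 = 4
N_1 = 4 + 4 + 4 = 12
Explicitly: 2, 1, 3, 4, t(2), t(1), t(3), t(4), s(2), s(1), s(3), s(4).
So |H| = 12.
A ground atom is a predicate applied to a tuple of terms from H, so the count is the sum over predicates of |H|^arity:
  Link: 12^3 = 1728
Total ground atoms: 1728.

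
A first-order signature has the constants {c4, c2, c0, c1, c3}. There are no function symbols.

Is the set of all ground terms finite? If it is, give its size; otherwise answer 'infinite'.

5

There are no function symbols, so every ground term is one of the 5 constants.
The Herbrand universe is {c4, c2, c0, c1, c3}, which is finite with 5 elements.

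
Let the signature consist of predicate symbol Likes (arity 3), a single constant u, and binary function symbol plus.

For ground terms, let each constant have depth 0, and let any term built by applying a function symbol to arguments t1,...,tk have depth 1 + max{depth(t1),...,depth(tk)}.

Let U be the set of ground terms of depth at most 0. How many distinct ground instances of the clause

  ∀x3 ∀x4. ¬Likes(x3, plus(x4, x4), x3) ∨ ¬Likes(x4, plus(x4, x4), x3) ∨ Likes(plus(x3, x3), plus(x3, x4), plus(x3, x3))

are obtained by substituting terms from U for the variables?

1

Ground terms of depth ≤ 0:
  If N_k denotes the number of depth-≤k ground terms, the 1 constant gives N_0 = 1, and each function symbol of arity r contributes N_{k-1}^r new terms at level k: N_k = 1 + N_{k-1}^2.
  N_0 = 1
  Explicitly: u.
So there is exactly 1 ground term available for substitution.
There are 2 variables to instantiate (x3, x4), each occurring in at least one literal, so different choices give different ground instances.
Number of ground instances = 1^2 = 1.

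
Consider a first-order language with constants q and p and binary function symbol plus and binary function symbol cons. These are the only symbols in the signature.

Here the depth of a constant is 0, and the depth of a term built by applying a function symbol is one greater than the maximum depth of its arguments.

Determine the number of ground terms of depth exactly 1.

8

Let N_k = |{terms of depth ≤ k}|. Then N_0 = 2 and N_k = 2 + N_{k-1}^2 + N_{k-1}^2 for k ≥ 1 (one summand per function symbol, arity giving the exponent).
N_0 = 2
N_1 = 2 + 2^2 + 2^2 = 10
Terms of depth exactly 1: N_1 − N_0 = 10 − 2 = 8.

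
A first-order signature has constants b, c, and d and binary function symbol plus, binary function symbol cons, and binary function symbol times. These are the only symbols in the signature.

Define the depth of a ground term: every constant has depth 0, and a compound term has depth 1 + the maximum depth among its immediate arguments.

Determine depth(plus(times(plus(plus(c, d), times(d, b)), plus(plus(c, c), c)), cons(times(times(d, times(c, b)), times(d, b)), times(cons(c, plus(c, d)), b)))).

5

depth(plus(c, d)) = 1 + max(0, 0) = 1
depth(times(d, b)) = 1 + max(0, 0) = 1
depth(plus(plus(c, d), times(d, b))) = 1 + max(1, 1) = 2
depth(plus(c, c)) = 1 + max(0, 0) = 1
depth(plus(plus(c, c), c)) = 1 + max(1, 0) = 2
depth(times(plus(plus(c, d), times(d, b)), plus(plus(c, c), c))) = 1 + max(2, 2) = 3
depth(times(c, b)) = 1 + max(0, 0) = 1
depth(times(d, times(c, b))) = 1 + max(0, 1) = 2
depth(times(times(d, times(c, b)), times(d, b))) = 1 + max(2, 1) = 3
depth(cons(c, plus(c, d))) = 1 + max(0, 1) = 2
depth(times(cons(c, plus(c, d)), b)) = 1 + max(2, 0) = 3
depth(cons(times(times(d, times(c, b)), times(d, b)), times(cons(c, plus(c, d)), b))) = 1 + max(3, 3) = 4
depth(plus(times(plus(plus(c, d), times(d, b)), plus(plus(c, c), c)), cons(times(times(d, times(c, b)), times(d, b)), times(cons(c, plus(c, d)), b)))) = 1 + max(3, 4) = 5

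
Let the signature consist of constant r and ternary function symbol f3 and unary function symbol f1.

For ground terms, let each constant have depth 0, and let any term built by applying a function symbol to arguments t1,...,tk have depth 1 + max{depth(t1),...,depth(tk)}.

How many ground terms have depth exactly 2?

Let N_k = |{terms of depth ≤ k}|. Then N_0 = 1 and N_k = 1 + N_{k-1}^3 + N_{k-1} for k ≥ 1 (one summand per function symbol, arity giving the exponent).
N_0 = 1
N_1 = 1 + 1^3 + 1 = 3
N_2 = 1 + 3^3 + 3 = 31
Terms of depth exactly 2: N_2 − N_1 = 31 − 3 = 28.

28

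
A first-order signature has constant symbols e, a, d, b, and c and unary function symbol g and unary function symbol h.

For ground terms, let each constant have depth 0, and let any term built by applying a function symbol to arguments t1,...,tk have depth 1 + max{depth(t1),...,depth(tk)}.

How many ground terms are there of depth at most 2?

Let N_k = |{terms of depth ≤ k}|. Then N_0 = 5 and N_k = 5 + N_{k-1} + N_{k-1} for k ≥ 1 (one summand per function symbol, arity giving the exponent).
N_0 = 5
N_1 = 5 + 5 + 5 = 15
N_2 = 5 + 15 + 15 = 35

35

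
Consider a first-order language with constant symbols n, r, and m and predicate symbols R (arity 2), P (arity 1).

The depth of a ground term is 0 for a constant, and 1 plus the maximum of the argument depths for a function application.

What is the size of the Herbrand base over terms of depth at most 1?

12

First count ground terms of depth ≤ 1.
With no function symbols every ground term is a constant, so there are exactly 3 ground terms at every depth bound.
N_0 = 3
N_1 = 3
So |H| = 3.
A ground atom is a predicate applied to a tuple of terms from H, so the count is the sum over predicates of |H|^arity:
  R: 3^2 = 9;  P: 3
Total ground atoms: 9 + 3 = 12.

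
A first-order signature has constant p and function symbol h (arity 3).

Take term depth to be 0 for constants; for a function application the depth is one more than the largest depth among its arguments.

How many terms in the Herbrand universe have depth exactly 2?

Write N_k for the number of ground terms of depth ≤ k. A term of depth ≤ k is either a constant or a function symbol applied to arguments of depth ≤ k−1, so N_k = 1 + N_{k-1}^3.
N_0 = 1
N_1 = 1 + 1^3 = 2
N_2 = 1 + 2^3 = 9
Terms of depth exactly 2: N_2 − N_1 = 9 − 2 = 7.

7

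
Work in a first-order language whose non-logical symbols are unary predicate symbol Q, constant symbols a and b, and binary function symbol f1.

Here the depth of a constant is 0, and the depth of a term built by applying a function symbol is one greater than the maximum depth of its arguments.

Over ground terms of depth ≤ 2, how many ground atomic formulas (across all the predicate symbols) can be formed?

First count ground terms of depth ≤ 2.
Write N_k for the number of ground terms of depth ≤ k. A term of depth ≤ k is either a constant or a function symbol applied to arguments of depth ≤ k−1, so N_k = 2 + N_{k-1}^2.
N_0 = 2
N_1 = 2 + 2^2 = 6
N_2 = 2 + 6^2 = 38
So |H| = 38.
Ground atoms are formed by filling each argument slot of a predicate with a term from H, so an r-ary predicate gives |H|^r atoms:
  Q: 38
Total ground atoms: 38.

38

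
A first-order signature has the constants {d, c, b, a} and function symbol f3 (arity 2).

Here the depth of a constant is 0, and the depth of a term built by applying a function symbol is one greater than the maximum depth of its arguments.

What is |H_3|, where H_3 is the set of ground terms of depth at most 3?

163220

Let N_k count ground terms of depth at most k. Each non-constant term of depth ≤ k is some function symbol applied to depth-≤(k−1) arguments, giving N_k = 4 + N_{k-1}^2.
N_0 = 4
N_1 = 4 + 4^2 = 20
N_2 = 4 + 20^2 = 404
N_3 = 4 + 404^2 = 163220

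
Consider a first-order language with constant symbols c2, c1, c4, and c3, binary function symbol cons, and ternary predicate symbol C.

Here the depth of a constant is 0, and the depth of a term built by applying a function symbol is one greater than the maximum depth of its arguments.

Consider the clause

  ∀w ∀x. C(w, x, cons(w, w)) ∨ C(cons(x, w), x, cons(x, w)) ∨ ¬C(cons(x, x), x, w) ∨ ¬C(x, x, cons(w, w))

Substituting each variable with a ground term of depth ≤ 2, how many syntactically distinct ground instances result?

163216

Ground terms of depth ≤ 2:
  Let N_k count ground terms of depth at most k. Each non-constant term of depth ≤ k is some function symbol applied to depth-≤(k−1) arguments, giving N_k = 4 + N_{k-1}^2.
  N_0 = 4
  N_1 = 4 + 4^2 = 20
  N_2 = 4 + 20^2 = 404
So there are 404 ground terms available for substitution.
The clause has 2 distinct variables (w, x), each appearing in the body. In the free term algebra distinct substitutions yield syntactically distinct ground instances.
Number of ground instances = 404^2 = 163216.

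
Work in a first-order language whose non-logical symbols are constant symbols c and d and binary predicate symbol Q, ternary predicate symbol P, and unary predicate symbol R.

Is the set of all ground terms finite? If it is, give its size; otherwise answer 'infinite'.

2

There are no function symbols, so every ground term is one of the 2 constants.
The Herbrand universe is {c, d}, which is finite with 2 elements.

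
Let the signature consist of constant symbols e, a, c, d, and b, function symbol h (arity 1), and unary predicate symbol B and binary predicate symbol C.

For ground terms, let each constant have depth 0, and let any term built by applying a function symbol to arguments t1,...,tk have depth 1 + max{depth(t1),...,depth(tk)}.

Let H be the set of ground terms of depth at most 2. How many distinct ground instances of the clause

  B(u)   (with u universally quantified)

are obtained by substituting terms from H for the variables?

Ground terms of depth ≤ 2:
  Let N_k = |{terms of depth ≤ k}|. Then N_0 = 5 and N_k = 5 + N_{k-1} for k ≥ 1 (one summand per function symbol, arity giving the exponent).
  N_0 = 5
  N_1 = 5 + 5 = 10
  N_2 = 5 + 10 = 15
So there are 15 ground terms available for substitution.
There is 1 variable to instantiate (u),  occurring in at least one literal, so different choices give different ground instances.
Number of ground instances = 15.

15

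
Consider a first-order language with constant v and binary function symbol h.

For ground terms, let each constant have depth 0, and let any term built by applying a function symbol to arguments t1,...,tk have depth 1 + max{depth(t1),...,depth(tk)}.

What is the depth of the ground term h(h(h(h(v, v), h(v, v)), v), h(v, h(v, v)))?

4

depth(h(v, v)) = 1 + max(0, 0) = 1
depth(h(h(v, v), h(v, v))) = 1 + max(1, 1) = 2
depth(h(h(h(v, v), h(v, v)), v)) = 1 + max(2, 0) = 3
depth(h(v, h(v, v))) = 1 + max(0, 1) = 2
depth(h(h(h(h(v, v), h(v, v)), v), h(v, h(v, v)))) = 1 + max(3, 2) = 4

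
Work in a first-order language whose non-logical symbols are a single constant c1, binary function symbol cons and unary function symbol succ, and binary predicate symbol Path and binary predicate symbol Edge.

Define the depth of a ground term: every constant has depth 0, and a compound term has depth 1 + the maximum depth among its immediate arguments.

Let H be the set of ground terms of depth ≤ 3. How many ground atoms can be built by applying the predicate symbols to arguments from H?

66978

First count ground terms of depth ≤ 3.
Count level by level. With function symbols cons/2, succ/1, the terms of depth ≤ k are the 1 constant together with each function applied to depth-≤(k−1) tuples, so N_k = 1 + N_{k-1}^2 + N_{k-1}.
N_0 = 1
N_1 = 1 + 1^2 + 1 = 3
N_2 = 1 + 3^2 + 3 = 13
N_3 = 1 + 13^2 + 13 = 183
So |H| = 183.
A ground atom is a predicate applied to a tuple of terms from H, so the count is the sum over predicates of |H|^arity:
  Path: 183^2 = 33489;  Edge: 183^2 = 33489
Total ground atoms: 33489 + 33489 = 66978.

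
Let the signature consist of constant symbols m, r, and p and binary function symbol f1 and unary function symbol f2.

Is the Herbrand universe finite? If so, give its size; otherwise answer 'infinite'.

infinite

The signature has at least one function symbol (f1, arity 2) and at least one constant (m).
Iterating f1 gives infinitely many distinct ground terms: m, f1(m, m), f1(f1(m, m), f1(m, m)), ...
So the Herbrand universe is infinite.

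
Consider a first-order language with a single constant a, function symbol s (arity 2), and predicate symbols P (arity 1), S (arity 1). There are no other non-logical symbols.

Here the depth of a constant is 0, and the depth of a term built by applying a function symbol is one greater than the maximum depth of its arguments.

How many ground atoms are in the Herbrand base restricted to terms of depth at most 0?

2

First count ground terms of depth ≤ 0.
Count level by level. With function symbols s/2, the terms of depth ≤ k are the 1 constant together with each function applied to depth-≤(k−1) tuples, so N_k = 1 + N_{k-1}^2.
N_0 = 1
Explicitly: a.
So |H| = 1.
For each predicate symbol, the number of ground atoms is |H| raised to its arity; summing:
  P: 1;  S: 1
Total ground atoms: 1 + 1 = 2.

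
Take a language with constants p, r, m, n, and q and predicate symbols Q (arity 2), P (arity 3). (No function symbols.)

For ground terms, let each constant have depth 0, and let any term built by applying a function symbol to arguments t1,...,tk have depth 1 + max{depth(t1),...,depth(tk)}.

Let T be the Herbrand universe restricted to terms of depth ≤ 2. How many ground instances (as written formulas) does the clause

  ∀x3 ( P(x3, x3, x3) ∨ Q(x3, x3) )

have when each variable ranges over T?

Ground terms of depth ≤ 2:
  With no function symbols every ground term is a constant, so there are exactly 5 ground terms at every depth bound.
  N_0 = 5
  N_1 = 5
  N_2 = 5
  Explicitly: p, r, m, n, q.
So there are 5 ground terms available for substitution.
The clause has 1 distinct variable (x3), which appears in the body. In the free term algebra distinct substitutions yield syntactically distinct ground instances.
Number of ground instances = 5.

5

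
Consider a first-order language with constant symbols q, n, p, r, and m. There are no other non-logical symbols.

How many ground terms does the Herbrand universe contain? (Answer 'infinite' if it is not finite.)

There are no function symbols, so every ground term is one of the 5 constants.
The Herbrand universe is {q, n, p, r, m}, which is finite with 5 elements.

5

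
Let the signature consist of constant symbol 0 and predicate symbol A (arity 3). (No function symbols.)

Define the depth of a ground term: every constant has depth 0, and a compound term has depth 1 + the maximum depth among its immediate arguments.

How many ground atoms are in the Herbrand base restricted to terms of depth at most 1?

1

First count ground terms of depth ≤ 1.
With no function symbols every ground term is a constant, so there is exactly 1 ground term at every depth bound.
N_0 = 1
N_1 = 1
Explicitly: 0.
So |H| = 1.
Ground atoms are formed by filling each argument slot of a predicate with a term from H, so an r-ary predicate gives |H|^r atoms:
  A: 1^3 = 1
Total ground atoms: 1.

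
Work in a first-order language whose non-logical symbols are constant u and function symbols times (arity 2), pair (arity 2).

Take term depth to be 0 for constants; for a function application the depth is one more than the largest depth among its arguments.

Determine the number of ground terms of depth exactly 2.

Count level by level. With function symbols times/2, pair/2, the terms of depth ≤ k are the 1 constant together with each function applied to depth-≤(k−1) tuples, so N_k = 1 + N_{k-1}^2 + N_{k-1}^2.
N_0 = 1
N_1 = 1 + 1^2 + 1^2 = 3
N_2 = 1 + 3^2 + 3^2 = 19
Terms of depth exactly 2: N_2 − N_1 = 19 − 3 = 16.

16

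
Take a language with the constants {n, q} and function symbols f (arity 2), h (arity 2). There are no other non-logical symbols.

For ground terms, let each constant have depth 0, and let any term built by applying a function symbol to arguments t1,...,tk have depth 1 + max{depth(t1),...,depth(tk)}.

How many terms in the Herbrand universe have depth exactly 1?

Let N_k = |{terms of depth ≤ k}|. Then N_0 = 2 and N_k = 2 + N_{k-1}^2 + N_{k-1}^2 for k ≥ 1 (one summand per function symbol, arity giving the exponent).
N_0 = 2
N_1 = 2 + 2^2 + 2^2 = 10
Terms of depth exactly 1: N_1 − N_0 = 10 − 2 = 8.

8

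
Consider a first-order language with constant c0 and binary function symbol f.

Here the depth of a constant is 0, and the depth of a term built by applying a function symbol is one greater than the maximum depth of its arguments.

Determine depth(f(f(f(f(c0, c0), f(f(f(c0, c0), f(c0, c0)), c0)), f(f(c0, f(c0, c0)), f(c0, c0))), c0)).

6

depth(f(c0, c0)) = 1 + max(0, 0) = 1
depth(f(f(c0, c0), f(c0, c0))) = 1 + max(1, 1) = 2
depth(f(f(f(c0, c0), f(c0, c0)), c0)) = 1 + max(2, 0) = 3
depth(f(f(c0, c0), f(f(f(c0, c0), f(c0, c0)), c0))) = 1 + max(1, 3) = 4
depth(f(c0, f(c0, c0))) = 1 + max(0, 1) = 2
depth(f(f(c0, f(c0, c0)), f(c0, c0))) = 1 + max(2, 1) = 3
depth(f(f(f(c0, c0), f(f(f(c0, c0), f(c0, c0)), c0)), f(f(c0, f(c0, c0)), f(c0, c0)))) = 1 + max(4, 3) = 5
depth(f(f(f(f(c0, c0), f(f(f(c0, c0), f(c0, c0)), c0)), f(f(c0, f(c0, c0)), f(c0, c0))), c0)) = 1 + max(5, 0) = 6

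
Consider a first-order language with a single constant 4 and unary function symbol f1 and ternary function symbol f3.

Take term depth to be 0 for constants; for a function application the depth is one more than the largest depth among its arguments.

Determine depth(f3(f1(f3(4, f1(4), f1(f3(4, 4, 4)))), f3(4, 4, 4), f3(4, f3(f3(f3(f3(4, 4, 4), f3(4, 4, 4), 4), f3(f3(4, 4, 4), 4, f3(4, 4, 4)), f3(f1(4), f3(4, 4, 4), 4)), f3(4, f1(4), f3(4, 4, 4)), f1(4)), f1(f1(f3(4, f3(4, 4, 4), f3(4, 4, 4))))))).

6

depth(f1(4)) = 1 + depth(4) = 1 + 0 = 1
depth(f3(4, 4, 4)) = 1 + max(0, 0, 0) = 1
depth(f1(f3(4, 4, 4))) = 1 + depth(f3(4, 4, 4)) = 1 + 1 = 2
depth(f3(4, f1(4), f1(f3(4, 4, 4)))) = 1 + max(0, 1, 2) = 3
depth(f1(f3(4, f1(4), f1(f3(4, 4, 4))))) = 1 + depth(f3(4, f1(4), f1(f3(4, 4, 4)))) = 1 + 3 = 4
depth(f3(f3(4, 4, 4), f3(4, 4, 4), 4)) = 1 + max(1, 1, 0) = 2
depth(f3(f3(4, 4, 4), 4, f3(4, 4, 4))) = 1 + max(1, 0, 1) = 2
depth(f3(f1(4), f3(4, 4, 4), 4)) = 1 + max(1, 1, 0) = 2
depth(f3(f3(f3(4, 4, 4), f3(4, 4, 4), 4), f3(f3(4, 4, 4), 4, f3(4, 4, 4)), f3(f1(4), f3(4, 4, 4), 4))) = 1 + max(2, 2, 2) = 3
depth(f3(4, f1(4), f3(4, 4, 4))) = 1 + max(0, 1, 1) = 2
depth(f3(f3(f3(f3(4, 4, 4), f3(4, 4, 4), 4), f3(f3(4, 4, 4), 4, f3(4, 4, 4)), f3(f1(4), f3(4, 4, 4), 4)), f3(4, f1(4), f3(4, 4, 4)), f1(4))) = 1 + max(3, 2, 1) = 4
depth(f3(4, f3(4, 4, 4), f3(4, 4, 4))) = 1 + max(0, 1, 1) = 2
depth(f1(f3(4, f3(4, 4, 4), f3(4, 4, 4)))) = 1 + depth(f3(4, f3(4, 4, 4), f3(4, 4, 4))) = 1 + 2 = 3
depth(f1(f1(f3(4, f3(4, 4, 4), f3(4, 4, 4))))) = 1 + depth(f1(f3(4, f3(4, 4, 4), f3(4, 4, 4)))) = 1 + 3 = 4
depth(f3(4, f3(f3(f3(f3(4, 4, 4), f3(4, 4, 4), 4), f3(f3(4, 4, 4), 4, f3(4, 4, 4)), f3(f1(4), f3(4, 4, 4), 4)), f3(4, f1(4), f3(4, 4, 4)), f1(4)), f1(f1(f3(4, f3(4, 4, 4), f3(4, 4, 4)))))) = 1 + max(0, 4, 4) = 5
depth(f3(f1(f3(4, f1(4), f1(f3(4, 4, 4)))), f3(4, 4, 4), f3(4, f3(f3(f3(f3(4, 4, 4), f3(4, 4, 4), 4), f3(f3(4, 4, 4), 4, f3(4, 4, 4)), f3(f1(4), f3(4, 4, 4), 4)), f3(4, f1(4), f3(4, 4, 4)), f1(4)), f1(f1(f3(4, f3(4, 4, 4), f3(4, 4, 4))))))) = 1 + max(4, 1, 5) = 6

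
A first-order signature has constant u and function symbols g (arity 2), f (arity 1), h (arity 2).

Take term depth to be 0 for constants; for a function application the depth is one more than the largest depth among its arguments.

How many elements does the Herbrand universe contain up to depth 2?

37

Let N_k = |{terms of depth ≤ k}|. Then N_0 = 1 and N_k = 1 + N_{k-1}^2 + N_{k-1} + N_{k-1}^2 for k ≥ 1 (one summand per function symbol, arity giving the exponent).
N_0 = 1
N_1 = 1 + 1^2 + 1 + 1^2 = 4
N_2 = 1 + 4^2 + 4 + 4^2 = 37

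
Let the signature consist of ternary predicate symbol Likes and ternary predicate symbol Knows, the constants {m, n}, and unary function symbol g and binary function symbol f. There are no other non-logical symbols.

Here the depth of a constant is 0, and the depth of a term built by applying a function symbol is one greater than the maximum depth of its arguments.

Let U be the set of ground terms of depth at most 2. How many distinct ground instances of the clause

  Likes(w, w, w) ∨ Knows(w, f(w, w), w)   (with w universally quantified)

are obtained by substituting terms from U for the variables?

Ground terms of depth ≤ 2:
  Let N_k count ground terms of depth at most k. Each non-constant term of depth ≤ k is some function symbol applied to depth-≤(k−1) arguments, giving N_k = 2 + N_{k-1} + N_{k-1}^2.
  N_0 = 2
  N_1 = 2 + 2 + 2^2 = 8
  N_2 = 2 + 8 + 8^2 = 74
So there are 74 ground terms available for substitution.
The body mentions the single quantified variable w; since ground terms form a free algebra, no two substitutions collapse to the same formula.
Number of ground instances = 74.

74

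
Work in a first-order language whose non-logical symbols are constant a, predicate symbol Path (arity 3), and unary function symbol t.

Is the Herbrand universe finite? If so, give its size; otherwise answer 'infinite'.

The signature has at least one function symbol (t, arity 1) and at least one constant (a).
Iterating t gives infinitely many distinct ground terms: a, t(a), t(t(a)), ...
So the Herbrand universe is infinite.

infinite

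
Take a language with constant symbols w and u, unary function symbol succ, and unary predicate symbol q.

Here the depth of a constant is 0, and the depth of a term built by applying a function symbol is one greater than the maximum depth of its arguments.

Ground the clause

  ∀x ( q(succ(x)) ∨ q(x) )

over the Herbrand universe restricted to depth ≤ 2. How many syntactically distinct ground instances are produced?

6

Ground terms of depth ≤ 2:
  Write N_k for the number of ground terms of depth ≤ k. A term of depth ≤ k is either a constant or a function symbol applied to arguments of depth ≤ k−1, so N_k = 2 + N_{k-1}.
  N_0 = 2
  N_1 = 2 + 2 = 4
  N_2 = 2 + 4 = 6
So there are 6 ground terms available for substitution.
The body mentions the single quantified variable x; since ground terms form a free algebra, no two substitutions collapse to the same formula.
Number of ground instances = 6.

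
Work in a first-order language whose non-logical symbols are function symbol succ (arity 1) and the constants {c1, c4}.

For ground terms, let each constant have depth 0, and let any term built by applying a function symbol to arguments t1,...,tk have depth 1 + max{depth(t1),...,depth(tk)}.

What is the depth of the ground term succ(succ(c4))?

depth(succ(c4)) = 1 + depth(c4) = 1 + 0 = 1
depth(succ(succ(c4))) = 1 + depth(succ(c4)) = 1 + 1 = 2

2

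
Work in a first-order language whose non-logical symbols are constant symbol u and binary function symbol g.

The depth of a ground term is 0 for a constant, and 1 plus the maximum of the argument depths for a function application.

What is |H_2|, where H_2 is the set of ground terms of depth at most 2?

5

Let N_k count ground terms of depth at most k. Each non-constant term of depth ≤ k is some function symbol applied to depth-≤(k−1) arguments, giving N_k = 1 + N_{k-1}^2.
N_0 = 1
N_1 = 1 + 1^2 = 2
N_2 = 1 + 2^2 = 5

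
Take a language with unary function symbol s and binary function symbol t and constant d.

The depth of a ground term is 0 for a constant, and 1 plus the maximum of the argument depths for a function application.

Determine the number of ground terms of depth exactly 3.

Let N_k = |{terms of depth ≤ k}|. Then N_0 = 1 and N_k = 1 + N_{k-1} + N_{k-1}^2 for k ≥ 1 (one summand per function symbol, arity giving the exponent).
N_0 = 1
N_1 = 1 + 1 + 1^2 = 3
N_2 = 1 + 3 + 3^2 = 13
N_3 = 1 + 13 + 13^2 = 183
Terms of depth exactly 3: N_3 − N_2 = 183 − 13 = 170.

170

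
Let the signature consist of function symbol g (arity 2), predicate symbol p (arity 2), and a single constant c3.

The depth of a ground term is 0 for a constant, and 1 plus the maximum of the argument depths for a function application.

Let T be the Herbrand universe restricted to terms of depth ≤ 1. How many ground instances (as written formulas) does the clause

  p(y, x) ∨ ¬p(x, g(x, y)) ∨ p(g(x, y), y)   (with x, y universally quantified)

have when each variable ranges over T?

Ground terms of depth ≤ 1:
  Let N_k = |{terms of depth ≤ k}|. Then N_0 = 1 and N_k = 1 + N_{k-1}^2 for k ≥ 1 (one summand per function symbol, arity giving the exponent).
  N_0 = 1
  N_1 = 1 + 1^2 = 2
So there are 2 ground terms available for substitution.
The clause has 2 distinct variables (x, y), each appearing in the body. In the free term algebra distinct substitutions yield syntactically distinct ground instances.
Number of ground instances = 2^2 = 4.

4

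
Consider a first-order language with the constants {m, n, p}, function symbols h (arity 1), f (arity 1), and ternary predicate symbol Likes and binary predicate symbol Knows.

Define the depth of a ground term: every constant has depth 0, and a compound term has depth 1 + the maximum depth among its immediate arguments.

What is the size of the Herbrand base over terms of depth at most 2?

First count ground terms of depth ≤ 2.
Let N_k = |{terms of depth ≤ k}|. Then N_0 = 3 and N_k = 3 + N_{k-1} + N_{k-1} for k ≥ 1 (one summand per function symbol, arity giving the exponent).
N_0 = 3
N_1 = 3 + 3 + 3 = 9
N_2 = 3 + 9 + 9 = 21
So |H| = 21.
For each predicate symbol, the number of ground atoms is |H| raised to its arity; summing:
  Likes: 21^3 = 9261;  Knows: 21^2 = 441
Total ground atoms: 9261 + 441 = 9702.

9702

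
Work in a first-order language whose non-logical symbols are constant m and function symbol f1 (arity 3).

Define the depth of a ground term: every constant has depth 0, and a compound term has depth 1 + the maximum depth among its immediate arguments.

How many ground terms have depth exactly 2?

Let N_k = |{terms of depth ≤ k}|. Then N_0 = 1 and N_k = 1 + N_{k-1}^3 for k ≥ 1 (one summand per function symbol, arity giving the exponent).
N_0 = 1
N_1 = 1 + 1^3 = 2
N_2 = 1 + 2^3 = 9
Terms of depth exactly 2: N_2 − N_1 = 9 − 2 = 7.

7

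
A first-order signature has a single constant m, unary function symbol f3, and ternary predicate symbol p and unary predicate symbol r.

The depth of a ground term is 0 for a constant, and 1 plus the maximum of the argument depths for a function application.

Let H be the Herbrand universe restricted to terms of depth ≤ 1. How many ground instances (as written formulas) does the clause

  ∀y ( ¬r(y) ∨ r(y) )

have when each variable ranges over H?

2

Ground terms of depth ≤ 1:
  If N_k denotes the number of depth-≤k ground terms, the 1 constant gives N_0 = 1, and each function symbol of arity r contributes N_{k-1}^r new terms at level k: N_k = 1 + N_{k-1}.
  N_0 = 1
  N_1 = 1 + 1 = 2
So there are 2 ground terms available for substitution.
There is 1 variable to instantiate (y),  occurring in at least one literal, so different choices give different ground instances.
Number of ground instances = 2.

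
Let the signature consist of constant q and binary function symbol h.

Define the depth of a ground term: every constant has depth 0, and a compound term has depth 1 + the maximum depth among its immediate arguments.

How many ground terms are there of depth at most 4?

Write N_k for the number of ground terms of depth ≤ k. A term of depth ≤ k is either a constant or a function symbol applied to arguments of depth ≤ k−1, so N_k = 1 + N_{k-1}^2.
N_0 = 1
N_1 = 1 + 1^2 = 2
N_2 = 1 + 2^2 = 5
N_3 = 1 + 5^2 = 26
N_4 = 1 + 26^2 = 677

677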